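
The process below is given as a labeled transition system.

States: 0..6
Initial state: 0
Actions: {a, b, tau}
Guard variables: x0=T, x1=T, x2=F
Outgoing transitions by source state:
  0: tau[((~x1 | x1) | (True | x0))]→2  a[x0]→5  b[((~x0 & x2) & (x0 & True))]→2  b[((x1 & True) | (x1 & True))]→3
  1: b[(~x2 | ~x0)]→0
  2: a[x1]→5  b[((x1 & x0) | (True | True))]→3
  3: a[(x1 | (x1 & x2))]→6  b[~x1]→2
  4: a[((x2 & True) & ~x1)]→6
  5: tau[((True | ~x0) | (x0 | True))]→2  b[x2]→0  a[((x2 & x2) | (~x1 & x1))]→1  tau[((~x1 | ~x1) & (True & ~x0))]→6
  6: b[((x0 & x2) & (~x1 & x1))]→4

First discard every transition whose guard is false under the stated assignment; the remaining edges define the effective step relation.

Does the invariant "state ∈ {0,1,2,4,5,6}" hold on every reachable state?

Inv-set: {0,1,2,4,5,6}
R = {0,2,3,5,6}
  0: ok
  2: ok
  3: outside
  5: ok
  6: ok
reach 3 via b — violates

Answer: INVARIANT VIOLATED at state 3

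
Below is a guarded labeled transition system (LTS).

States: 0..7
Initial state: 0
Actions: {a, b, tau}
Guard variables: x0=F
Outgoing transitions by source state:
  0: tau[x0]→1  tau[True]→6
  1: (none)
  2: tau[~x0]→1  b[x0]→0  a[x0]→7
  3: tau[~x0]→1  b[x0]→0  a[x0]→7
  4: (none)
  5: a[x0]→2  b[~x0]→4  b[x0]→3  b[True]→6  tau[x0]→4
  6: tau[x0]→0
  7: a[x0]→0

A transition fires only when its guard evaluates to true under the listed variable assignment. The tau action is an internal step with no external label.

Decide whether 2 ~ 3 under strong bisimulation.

Answer: BISIMILAR

Working:
Compute ~ classes (split until stable):
  round 0: {{0,1,2,3,4,5,6,7}}
  round 1: {{0,2,3},{1,4,6,7},{5}}
stable after 2 split(s): 3 block(s)
[2]={0,2,3}  [3]={0,2,3}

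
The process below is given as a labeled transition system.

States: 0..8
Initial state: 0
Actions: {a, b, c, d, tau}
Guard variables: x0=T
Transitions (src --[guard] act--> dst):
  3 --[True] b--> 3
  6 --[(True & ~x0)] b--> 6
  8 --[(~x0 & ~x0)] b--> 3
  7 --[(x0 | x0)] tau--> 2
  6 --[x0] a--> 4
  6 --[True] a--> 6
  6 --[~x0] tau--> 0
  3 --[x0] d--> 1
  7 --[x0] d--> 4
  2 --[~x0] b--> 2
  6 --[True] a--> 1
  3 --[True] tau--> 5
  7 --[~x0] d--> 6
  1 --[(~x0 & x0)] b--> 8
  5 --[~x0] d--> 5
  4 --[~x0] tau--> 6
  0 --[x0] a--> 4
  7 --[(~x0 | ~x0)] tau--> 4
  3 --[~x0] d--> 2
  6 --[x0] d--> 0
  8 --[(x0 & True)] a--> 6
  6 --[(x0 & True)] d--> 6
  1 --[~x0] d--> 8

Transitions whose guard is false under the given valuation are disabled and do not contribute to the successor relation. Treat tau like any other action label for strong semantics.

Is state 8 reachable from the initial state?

Answer: UNREACHABLE

Working:
After dropping false guards: 12 live edges.
depth 0: {0}
depth 1: {4}  total {0,4}
Reachable = {0,4}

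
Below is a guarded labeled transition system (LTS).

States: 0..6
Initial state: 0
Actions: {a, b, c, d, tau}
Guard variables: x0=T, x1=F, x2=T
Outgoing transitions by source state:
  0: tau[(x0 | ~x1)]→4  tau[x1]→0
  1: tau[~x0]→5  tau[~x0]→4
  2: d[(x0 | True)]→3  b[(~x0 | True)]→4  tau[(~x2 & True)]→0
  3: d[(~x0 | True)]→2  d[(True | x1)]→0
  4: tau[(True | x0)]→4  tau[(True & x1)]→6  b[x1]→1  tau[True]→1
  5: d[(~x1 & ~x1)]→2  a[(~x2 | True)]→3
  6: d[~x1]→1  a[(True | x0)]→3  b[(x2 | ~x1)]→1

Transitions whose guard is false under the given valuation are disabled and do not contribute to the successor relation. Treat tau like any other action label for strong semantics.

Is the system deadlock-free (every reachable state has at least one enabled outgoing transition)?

Reach set: {0,1,4}
  0: tau→4  [deg 1]
  1: ∅  [deadlock]
  4: tau→1  tau→4  [deg 2]
trace reaching 1: tau·tau

Answer: DEADLOCK at state 1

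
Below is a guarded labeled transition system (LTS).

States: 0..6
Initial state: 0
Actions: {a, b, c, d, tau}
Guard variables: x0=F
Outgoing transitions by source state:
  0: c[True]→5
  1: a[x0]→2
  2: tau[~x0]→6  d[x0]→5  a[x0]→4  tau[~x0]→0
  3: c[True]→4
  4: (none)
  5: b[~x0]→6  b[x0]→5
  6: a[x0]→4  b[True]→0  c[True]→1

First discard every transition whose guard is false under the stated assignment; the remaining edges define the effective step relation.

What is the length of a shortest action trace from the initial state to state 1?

Answer: 3

Analysis:
Layered search for 1:
  depth 0: {0}
  depth 1: {5}
  depth 2: {6}
  depth 3: {1}
depth(1)=3, e.g. c·b·c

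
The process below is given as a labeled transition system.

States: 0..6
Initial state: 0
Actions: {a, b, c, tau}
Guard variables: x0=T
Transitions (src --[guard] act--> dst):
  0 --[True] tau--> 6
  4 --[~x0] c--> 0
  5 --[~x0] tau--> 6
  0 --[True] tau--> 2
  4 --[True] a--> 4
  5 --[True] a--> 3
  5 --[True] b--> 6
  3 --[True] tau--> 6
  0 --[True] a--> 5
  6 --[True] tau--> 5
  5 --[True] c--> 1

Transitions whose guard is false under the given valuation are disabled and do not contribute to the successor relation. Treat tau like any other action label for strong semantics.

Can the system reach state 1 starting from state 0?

9 transition(s) survive guard evaluation.
depth 0: {0}
depth 1: {2,5,6}  total {0,2,5,6}
depth 2: {1,3}  total {0,1,2,3,5,6}
R = {0,1,2,3,5,6}
witness 1: a·c

Answer: REACHABLE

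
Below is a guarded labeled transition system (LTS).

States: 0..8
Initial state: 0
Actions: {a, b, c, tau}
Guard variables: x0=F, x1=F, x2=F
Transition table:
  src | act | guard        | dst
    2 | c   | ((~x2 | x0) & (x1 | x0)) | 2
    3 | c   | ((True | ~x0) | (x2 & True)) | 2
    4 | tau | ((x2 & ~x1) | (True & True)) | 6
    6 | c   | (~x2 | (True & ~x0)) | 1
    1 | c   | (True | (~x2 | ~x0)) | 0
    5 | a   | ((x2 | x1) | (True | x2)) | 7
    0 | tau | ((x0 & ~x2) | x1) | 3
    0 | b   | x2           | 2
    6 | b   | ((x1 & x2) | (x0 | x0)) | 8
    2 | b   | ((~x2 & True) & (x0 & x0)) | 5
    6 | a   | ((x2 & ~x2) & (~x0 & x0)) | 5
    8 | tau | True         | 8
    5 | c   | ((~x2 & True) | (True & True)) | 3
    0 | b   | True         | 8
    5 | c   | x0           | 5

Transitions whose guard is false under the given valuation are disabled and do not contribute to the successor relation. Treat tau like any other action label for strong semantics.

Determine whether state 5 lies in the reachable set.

Answer: UNREACHABLE

Working:
8 transition(s) survive guard evaluation.
L0 = {0}
L1 = {8}  now seen {0,8}
R = {0,8}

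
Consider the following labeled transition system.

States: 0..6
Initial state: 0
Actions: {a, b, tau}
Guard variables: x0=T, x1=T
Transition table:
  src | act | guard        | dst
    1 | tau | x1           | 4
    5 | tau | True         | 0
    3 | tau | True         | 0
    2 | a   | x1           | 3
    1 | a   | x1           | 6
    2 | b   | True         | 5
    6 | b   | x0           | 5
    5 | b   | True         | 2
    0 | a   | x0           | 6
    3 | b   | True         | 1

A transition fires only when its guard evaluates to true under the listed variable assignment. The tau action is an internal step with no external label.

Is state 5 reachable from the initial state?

10 transition(s) survive guard evaluation.
depth 0: {0}
depth 1: {6}  total {0,6}
depth 2: {5}  total {0,5,6}
depth 3: {2}  total {0,2,5,6}
depth 4: {3}  total {0,2,3,5,6}
depth 5: {1}  total {0,1,2,3,5,6}
depth 6: {4}  total {0,1,2,3,4,5,6}
R = {0,1,2,3,4,5,6}
witness 5: a·b

Answer: REACHABLE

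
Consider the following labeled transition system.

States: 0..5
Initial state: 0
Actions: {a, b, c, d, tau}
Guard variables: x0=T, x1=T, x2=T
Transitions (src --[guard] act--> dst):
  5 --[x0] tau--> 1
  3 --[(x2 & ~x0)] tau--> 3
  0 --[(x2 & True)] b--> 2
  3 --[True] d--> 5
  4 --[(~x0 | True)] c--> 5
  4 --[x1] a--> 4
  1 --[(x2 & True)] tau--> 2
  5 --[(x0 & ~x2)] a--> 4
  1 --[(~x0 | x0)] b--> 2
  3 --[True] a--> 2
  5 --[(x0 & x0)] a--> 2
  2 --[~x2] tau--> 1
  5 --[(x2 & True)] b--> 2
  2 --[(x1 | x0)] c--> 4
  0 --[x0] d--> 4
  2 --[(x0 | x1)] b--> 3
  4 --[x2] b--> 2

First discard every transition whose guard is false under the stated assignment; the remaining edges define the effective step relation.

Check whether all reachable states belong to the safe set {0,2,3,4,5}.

Answer: INVARIANT VIOLATED at state 1

Analysis:
Inv-set: {0,2,3,4,5}
Reachable = {0,1,2,3,4,5}
  0: ok
  1: VIOLATES
  2: ok
  3: ok
  4: ok
  5: ok
counterexample path to 1: d·c·tau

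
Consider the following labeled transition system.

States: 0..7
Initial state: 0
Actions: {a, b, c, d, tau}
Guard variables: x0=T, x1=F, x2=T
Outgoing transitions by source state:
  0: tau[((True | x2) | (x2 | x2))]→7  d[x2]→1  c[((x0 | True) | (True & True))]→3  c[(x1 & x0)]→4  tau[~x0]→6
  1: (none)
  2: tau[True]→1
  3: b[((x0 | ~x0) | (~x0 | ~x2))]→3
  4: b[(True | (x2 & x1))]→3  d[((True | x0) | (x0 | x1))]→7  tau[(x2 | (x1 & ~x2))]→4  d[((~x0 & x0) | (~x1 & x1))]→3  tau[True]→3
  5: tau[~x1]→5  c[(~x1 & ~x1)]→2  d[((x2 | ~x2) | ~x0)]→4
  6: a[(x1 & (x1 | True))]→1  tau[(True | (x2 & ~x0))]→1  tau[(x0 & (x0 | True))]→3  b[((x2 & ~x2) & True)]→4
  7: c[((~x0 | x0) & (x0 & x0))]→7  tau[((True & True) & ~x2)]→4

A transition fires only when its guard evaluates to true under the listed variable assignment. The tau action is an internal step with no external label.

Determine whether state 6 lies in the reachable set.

Answer: UNREACHABLE

Working:
After dropping false guards: 15 live edges.
Layer 0: {0}
Layer 1: {1,3,7}  total {0,1,3,7}
R = {0,1,3,7}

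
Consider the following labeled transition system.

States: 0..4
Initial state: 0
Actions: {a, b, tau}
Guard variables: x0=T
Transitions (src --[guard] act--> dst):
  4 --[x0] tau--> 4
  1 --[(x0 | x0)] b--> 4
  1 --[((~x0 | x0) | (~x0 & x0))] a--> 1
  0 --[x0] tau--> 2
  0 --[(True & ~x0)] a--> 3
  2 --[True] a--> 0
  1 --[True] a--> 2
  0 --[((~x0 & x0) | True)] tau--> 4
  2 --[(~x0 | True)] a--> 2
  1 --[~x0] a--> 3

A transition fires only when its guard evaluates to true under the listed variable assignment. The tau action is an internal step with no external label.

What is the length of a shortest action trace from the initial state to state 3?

Layered search for 3:
  L0 = {0}
  L1 = {2,4}
3 never appears.

Answer: UNREACHABLE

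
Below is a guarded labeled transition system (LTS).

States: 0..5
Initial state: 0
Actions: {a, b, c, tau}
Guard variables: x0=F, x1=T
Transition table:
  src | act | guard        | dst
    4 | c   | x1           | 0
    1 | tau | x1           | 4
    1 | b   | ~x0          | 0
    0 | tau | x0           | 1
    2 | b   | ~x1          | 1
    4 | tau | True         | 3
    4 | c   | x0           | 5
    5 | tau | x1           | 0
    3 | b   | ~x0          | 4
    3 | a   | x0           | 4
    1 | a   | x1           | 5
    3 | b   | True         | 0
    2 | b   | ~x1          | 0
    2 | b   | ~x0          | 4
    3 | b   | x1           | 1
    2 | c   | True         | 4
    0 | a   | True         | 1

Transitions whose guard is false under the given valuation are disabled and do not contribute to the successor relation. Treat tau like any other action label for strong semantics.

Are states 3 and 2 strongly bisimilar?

Compute ~ classes (split until stable):
  P[0] = {{0,1,2,3,4,5}}
  P[1] = {{0},{1},{2},{3},{4},{5}}
stable after 2 split(s): 6 block(s)
3∈{3}, 2∈{2}

Answer: NOT BISIMILAR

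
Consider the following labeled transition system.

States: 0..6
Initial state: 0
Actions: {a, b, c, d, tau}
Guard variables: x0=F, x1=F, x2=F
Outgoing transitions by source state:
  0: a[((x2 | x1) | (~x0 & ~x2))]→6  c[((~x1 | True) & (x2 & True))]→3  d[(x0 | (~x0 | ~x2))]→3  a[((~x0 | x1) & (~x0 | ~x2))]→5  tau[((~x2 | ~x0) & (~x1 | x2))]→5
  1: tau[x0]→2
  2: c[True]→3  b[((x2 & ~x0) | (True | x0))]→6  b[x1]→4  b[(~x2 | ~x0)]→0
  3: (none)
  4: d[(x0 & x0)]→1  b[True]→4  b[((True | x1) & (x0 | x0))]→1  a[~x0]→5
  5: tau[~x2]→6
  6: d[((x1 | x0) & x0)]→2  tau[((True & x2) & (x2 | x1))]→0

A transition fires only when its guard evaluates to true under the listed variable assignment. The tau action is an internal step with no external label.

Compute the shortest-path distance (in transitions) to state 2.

Answer: UNREACHABLE

Trace:
Layered search for 2:
  Layer 0: {0}
  Layer 1: {3,5,6}
2 never appears.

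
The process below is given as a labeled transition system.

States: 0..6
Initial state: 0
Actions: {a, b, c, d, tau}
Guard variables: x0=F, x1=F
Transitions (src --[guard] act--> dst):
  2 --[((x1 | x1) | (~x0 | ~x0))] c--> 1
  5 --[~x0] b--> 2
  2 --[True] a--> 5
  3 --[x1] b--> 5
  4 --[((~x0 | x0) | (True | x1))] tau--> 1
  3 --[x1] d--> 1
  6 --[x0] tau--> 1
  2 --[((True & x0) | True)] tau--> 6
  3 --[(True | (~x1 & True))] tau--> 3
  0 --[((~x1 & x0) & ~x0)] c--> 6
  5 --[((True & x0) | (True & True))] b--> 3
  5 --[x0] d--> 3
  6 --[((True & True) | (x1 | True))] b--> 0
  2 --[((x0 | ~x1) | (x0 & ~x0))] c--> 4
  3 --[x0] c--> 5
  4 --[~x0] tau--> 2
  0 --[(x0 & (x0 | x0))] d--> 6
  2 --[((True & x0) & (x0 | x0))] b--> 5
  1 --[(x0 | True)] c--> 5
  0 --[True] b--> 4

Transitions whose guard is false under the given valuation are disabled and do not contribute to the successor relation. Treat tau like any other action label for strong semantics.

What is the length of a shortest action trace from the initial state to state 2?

Answer: 2

Working:
Layered search for 2:
  L0 = {0}
  L1 = {4}
  L2 = {1,2}
depth(2)=2, e.g. b·tau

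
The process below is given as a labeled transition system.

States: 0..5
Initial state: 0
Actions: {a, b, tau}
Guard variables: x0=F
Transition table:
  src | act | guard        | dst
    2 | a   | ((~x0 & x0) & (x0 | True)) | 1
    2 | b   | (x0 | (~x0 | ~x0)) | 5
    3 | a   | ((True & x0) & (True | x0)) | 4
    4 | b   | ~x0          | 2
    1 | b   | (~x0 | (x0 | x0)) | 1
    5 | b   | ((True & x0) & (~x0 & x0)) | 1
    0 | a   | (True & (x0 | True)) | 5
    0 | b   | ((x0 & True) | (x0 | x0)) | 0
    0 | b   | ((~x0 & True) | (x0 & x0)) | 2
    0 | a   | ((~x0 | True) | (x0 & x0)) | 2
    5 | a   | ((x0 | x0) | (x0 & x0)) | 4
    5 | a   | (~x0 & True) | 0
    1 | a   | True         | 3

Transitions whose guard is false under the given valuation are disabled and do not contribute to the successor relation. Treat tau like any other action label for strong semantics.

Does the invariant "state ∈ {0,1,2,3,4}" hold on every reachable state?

Answer: INVARIANT VIOLATED at state 5

Analysis:
Inv-set: {0,1,2,3,4}
Reachable = {0,2,5}
  0: safe
  2: safe
  5: outside
witness against invariant: a → 5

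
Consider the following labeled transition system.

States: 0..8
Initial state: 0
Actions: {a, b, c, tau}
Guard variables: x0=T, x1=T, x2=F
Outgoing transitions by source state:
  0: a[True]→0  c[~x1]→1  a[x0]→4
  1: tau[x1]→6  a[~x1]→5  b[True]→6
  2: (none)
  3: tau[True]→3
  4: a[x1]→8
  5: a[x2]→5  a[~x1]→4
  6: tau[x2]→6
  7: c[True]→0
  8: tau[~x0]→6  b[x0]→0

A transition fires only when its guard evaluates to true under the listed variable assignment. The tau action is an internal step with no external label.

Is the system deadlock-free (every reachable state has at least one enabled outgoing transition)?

Answer: DEADLOCK-FREE

Working:
Reach set: {0,4,8}
  0: a→0  a→4  [2 out]
  4: a→8  [1 out]
  8: b→0  [1 out]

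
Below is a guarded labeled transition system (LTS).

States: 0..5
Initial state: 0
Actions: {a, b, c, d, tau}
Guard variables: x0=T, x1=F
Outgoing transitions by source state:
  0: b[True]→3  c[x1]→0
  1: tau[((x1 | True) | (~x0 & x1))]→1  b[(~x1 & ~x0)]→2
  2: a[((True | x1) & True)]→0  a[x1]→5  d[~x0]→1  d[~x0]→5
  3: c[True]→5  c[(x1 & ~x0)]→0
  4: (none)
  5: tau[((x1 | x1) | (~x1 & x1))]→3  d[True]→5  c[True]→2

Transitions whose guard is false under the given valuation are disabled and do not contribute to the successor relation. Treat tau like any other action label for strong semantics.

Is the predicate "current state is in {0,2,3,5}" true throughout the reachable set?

Answer: INVARIANT HOLDS

Working:
Inv-set: {0,2,3,5}
Reachable = {0,2,3,5}
  0: ok
  2: ok
  3: ok
  5: ok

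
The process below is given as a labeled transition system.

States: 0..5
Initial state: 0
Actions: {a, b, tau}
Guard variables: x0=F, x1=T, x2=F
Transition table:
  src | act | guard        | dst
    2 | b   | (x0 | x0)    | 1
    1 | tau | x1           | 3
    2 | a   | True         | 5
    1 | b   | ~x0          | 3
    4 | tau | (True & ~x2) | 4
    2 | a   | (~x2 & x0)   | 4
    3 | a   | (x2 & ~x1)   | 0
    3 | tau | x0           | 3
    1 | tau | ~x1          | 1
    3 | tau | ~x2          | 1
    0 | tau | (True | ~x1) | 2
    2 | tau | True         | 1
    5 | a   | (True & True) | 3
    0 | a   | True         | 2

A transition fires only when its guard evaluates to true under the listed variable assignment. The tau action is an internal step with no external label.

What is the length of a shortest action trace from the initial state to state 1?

Answer: 2

Working:
BFS to 1:
  depth 0: {0}
  depth 1: {2}
  depth 2: {1,5}
depth(1)=2, e.g. a·tau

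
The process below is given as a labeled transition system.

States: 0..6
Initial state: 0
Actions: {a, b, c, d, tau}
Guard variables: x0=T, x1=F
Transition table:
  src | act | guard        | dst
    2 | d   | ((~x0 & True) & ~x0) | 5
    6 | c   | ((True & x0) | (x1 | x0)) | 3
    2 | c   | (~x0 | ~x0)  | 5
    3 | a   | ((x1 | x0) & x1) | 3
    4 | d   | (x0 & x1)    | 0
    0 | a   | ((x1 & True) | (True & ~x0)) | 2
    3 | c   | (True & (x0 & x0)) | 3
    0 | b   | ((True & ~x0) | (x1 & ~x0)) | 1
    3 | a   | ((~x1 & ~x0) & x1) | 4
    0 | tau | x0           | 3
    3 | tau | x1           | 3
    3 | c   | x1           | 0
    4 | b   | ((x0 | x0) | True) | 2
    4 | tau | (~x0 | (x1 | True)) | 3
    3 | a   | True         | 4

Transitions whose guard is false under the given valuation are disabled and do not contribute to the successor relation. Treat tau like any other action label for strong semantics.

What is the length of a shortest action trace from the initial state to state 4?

Answer: 2

Working:
Layered search for 4:
  Layer 0: {0}
  Layer 1: {3}
  Layer 2: {4}
depth(4)=2, e.g. tau·a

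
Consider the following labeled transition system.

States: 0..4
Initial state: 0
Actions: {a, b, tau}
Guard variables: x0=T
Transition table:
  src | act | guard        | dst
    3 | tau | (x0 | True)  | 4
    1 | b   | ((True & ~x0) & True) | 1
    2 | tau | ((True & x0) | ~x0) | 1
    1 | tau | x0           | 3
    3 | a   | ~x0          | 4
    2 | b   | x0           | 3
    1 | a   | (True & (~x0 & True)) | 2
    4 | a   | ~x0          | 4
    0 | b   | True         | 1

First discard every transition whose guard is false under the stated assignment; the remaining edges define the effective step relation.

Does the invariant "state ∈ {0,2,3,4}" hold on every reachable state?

Answer: INVARIANT VIOLATED at state 1

Working:
Allowed set {0,2,3,4}
R = {0,1,3,4}
  0: ok
  1: outside
  3: ok
  4: ok
counterexample path to 1: b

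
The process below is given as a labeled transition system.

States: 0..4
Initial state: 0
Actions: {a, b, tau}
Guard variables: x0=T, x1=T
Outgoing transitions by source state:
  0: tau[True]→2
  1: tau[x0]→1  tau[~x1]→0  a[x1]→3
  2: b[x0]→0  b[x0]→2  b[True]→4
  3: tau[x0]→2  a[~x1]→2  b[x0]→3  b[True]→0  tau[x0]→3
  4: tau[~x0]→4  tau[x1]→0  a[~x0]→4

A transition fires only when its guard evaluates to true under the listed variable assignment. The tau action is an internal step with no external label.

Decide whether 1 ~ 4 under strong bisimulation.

Refine partition for ~:
  round 0: {{0,1,2,3,4}}
  round 1: {{0,4},{1},{2},{3}}
  round 2: {{0},{1},{2},{3},{4}}
Fixed point at round 3; 5 class(es).
class of 1: {1}; class of 4: {4}

Answer: NOT BISIMILAR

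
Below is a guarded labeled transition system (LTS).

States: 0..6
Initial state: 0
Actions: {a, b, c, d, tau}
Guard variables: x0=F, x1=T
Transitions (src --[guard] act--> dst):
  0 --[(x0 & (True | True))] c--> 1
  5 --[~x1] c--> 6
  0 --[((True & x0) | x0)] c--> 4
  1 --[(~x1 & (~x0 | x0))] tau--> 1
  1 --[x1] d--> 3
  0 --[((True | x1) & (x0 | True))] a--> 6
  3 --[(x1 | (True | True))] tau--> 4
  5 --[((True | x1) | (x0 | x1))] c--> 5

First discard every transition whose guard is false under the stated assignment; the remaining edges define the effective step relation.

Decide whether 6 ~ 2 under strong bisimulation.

Answer: BISIMILAR

Trace:
Compute ~ classes (split until stable):
  P[0] = {{0,1,2,3,4,5,6}}
  P[1] = {{0},{1},{2,4,6},{3},{5}}
Fixed point at round 2; 5 class(es).
class of 6: {2,4,6}; class of 2: {2,4,6}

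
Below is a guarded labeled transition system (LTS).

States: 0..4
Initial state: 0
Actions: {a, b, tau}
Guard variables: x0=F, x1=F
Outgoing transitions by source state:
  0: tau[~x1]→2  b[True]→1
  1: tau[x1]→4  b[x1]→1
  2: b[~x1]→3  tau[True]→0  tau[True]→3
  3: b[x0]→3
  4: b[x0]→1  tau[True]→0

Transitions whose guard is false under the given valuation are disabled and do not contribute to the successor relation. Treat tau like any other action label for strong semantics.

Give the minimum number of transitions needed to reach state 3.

BFS to 3:
  depth 0: {0}
  depth 1: {1,2}
  depth 2: {3}
3 enters at depth 2; path tau·b

Answer: 2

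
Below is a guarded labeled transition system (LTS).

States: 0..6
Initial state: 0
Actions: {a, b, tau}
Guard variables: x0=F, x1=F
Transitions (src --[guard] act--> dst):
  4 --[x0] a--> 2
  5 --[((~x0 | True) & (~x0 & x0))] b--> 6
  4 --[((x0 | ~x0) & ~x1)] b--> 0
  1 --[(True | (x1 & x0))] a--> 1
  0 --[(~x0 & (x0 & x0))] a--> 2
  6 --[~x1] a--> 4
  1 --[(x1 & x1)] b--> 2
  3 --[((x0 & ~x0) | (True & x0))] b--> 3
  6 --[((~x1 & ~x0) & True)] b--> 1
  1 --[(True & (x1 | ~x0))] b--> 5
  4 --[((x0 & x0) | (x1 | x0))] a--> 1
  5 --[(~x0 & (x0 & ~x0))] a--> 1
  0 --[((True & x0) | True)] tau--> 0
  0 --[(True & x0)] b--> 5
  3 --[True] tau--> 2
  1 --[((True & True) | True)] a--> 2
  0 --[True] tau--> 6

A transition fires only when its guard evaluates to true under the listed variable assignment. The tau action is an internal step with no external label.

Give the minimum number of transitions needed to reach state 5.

Layered search for 5:
  L0 = {0}
  L1 = {6}
  L2 = {1,4}
  L3 = {2,5}
depth(5)=3, e.g. tau·b·b

Answer: 3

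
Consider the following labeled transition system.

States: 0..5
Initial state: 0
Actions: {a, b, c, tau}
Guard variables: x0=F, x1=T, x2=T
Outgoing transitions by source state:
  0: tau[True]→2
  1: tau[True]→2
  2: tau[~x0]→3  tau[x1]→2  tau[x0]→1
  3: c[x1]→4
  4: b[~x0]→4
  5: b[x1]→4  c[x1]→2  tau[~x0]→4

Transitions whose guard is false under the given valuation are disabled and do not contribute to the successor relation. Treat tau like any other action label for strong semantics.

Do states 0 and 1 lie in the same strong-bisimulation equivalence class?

Compute ~ classes (split until stable):
  round 0: {{0,1,2,3,4,5}}
  round 1: {{0,1,2},{3},{4},{5}}
  round 2: {{0,1},{2},{3},{4},{5}}
Fixed point at round 3; 5 class(es).
[0]={0,1}  [1]={0,1}

Answer: BISIMILAR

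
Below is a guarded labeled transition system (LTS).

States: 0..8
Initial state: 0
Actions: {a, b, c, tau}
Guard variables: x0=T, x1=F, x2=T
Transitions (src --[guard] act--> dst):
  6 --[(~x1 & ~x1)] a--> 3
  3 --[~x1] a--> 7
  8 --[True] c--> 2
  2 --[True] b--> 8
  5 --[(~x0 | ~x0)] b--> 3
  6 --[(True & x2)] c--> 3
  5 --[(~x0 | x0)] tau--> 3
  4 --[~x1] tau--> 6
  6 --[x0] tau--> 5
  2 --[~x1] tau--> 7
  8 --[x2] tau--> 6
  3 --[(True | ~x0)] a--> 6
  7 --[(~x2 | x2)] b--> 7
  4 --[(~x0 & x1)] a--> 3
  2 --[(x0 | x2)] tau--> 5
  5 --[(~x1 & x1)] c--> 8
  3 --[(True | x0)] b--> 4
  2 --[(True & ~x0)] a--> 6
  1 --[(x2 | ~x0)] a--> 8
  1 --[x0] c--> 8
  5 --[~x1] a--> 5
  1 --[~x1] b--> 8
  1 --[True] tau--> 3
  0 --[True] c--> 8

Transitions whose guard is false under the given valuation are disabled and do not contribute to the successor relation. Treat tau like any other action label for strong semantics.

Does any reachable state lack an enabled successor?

Answer: DEADLOCK-FREE

Analysis:
Reachable = {0,2,3,4,5,6,7,8}
  0: c→8  [1 out]
  2: b→8  tau→5  tau→7  [3 out]
  3: a→6  a→7  b→4  [3 out]
  4: tau→6  [1 out]
  5: a→5  tau→3  [2 out]
  6: a→3  c→3  tau→5  [3 out]
  7: b→7  [1 out]
  8: c→2  tau→6  [2 out]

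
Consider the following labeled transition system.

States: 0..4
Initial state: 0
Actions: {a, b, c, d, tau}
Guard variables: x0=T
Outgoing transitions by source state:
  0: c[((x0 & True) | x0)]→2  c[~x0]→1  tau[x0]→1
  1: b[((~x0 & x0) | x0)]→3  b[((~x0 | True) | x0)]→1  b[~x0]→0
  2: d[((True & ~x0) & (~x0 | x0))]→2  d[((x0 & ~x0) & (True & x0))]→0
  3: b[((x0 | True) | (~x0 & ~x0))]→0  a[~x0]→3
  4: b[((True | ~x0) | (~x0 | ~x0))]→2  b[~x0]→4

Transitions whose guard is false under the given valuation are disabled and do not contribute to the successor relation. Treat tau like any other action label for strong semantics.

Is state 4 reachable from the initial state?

6 transition(s) survive guard evaluation.
Layer 0: {0}
Layer 1: {1,2}  total {0,1,2}
Layer 2: {3}  total {0,1,2,3}
R = {0,1,2,3}

Answer: UNREACHABLE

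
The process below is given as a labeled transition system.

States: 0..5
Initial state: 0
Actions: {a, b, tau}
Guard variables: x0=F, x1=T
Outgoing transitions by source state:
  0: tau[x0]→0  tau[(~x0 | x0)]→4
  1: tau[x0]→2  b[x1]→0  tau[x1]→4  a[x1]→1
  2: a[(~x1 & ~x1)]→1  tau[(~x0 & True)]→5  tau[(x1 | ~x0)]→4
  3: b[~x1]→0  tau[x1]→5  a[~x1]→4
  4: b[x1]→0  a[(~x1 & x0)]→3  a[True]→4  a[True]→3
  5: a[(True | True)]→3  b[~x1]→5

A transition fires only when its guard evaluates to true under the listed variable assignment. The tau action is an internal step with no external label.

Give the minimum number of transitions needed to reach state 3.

Answer: 2

Analysis:
BFS to 3:
  depth 0: {0}
  depth 1: {4}
  depth 2: {3}
depth(3)=2, e.g. tau·a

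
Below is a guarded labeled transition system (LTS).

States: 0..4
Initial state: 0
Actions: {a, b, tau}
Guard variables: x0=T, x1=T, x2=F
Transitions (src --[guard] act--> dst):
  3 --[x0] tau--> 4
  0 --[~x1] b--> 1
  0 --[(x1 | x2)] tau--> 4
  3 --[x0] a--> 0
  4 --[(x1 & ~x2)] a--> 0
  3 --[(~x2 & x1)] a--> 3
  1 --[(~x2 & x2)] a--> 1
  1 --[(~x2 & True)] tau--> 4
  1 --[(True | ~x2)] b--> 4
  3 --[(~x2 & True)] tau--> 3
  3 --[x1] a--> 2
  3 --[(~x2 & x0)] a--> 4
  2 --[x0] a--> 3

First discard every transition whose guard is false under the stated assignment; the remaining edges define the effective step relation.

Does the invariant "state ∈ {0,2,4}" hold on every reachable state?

Inv-set: {0,2,4}
Reachable = {0,4}
  0: safe
  4: safe

Answer: INVARIANT HOLDS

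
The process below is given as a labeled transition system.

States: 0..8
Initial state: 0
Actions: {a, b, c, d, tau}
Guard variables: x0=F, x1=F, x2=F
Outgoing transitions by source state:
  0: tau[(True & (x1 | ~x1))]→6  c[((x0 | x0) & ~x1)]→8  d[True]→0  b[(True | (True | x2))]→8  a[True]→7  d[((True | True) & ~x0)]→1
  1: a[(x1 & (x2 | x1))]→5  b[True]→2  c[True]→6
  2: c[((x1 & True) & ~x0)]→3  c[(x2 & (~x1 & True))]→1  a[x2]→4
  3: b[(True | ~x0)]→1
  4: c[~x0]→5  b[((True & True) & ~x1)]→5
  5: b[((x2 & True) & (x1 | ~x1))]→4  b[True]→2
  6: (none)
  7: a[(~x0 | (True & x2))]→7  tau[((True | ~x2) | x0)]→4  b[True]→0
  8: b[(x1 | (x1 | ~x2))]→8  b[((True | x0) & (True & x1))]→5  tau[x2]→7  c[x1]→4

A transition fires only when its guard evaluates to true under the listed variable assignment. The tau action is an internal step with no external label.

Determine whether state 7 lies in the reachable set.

Answer: REACHABLE

Working:
Guard filter leaves 15 enabled edge(s).
depth 0: {0}
depth 1: {1,6,7,8}  total {0,1,6,7,8}
depth 2: {2,4}  total {0,1,2,4,6,7,8}
depth 3: {5}  total {0,1,2,4,5,6,7,8}
R = {0,1,2,4,5,6,7,8}
witness 7: a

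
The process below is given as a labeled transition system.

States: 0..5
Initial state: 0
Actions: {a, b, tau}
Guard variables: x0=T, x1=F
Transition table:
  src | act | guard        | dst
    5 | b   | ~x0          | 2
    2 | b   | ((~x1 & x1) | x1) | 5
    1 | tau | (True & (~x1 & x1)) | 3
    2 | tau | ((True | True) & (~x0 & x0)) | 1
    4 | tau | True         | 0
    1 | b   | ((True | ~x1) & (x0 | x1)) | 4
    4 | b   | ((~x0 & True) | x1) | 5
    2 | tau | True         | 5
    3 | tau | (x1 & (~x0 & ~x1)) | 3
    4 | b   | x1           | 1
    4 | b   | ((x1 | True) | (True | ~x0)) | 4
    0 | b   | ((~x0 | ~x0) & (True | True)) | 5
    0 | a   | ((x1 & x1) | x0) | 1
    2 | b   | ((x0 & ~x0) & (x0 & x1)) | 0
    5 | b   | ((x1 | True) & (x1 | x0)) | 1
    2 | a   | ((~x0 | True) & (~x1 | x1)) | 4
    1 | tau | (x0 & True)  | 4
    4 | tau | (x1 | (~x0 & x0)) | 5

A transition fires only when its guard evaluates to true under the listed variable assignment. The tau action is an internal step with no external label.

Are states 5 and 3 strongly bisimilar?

Answer: NOT BISIMILAR

Trace:
Compute ~ classes (split until stable):
  P[0] = {{0,1,2,3,4,5}}
  P[1] = {{0},{1,4},{2},{3},{5}}
  P[2] = {{0},{1},{2},{3},{4},{5}}
stable after 3 split(s): 6 block(s)
5∈{5}, 3∈{3}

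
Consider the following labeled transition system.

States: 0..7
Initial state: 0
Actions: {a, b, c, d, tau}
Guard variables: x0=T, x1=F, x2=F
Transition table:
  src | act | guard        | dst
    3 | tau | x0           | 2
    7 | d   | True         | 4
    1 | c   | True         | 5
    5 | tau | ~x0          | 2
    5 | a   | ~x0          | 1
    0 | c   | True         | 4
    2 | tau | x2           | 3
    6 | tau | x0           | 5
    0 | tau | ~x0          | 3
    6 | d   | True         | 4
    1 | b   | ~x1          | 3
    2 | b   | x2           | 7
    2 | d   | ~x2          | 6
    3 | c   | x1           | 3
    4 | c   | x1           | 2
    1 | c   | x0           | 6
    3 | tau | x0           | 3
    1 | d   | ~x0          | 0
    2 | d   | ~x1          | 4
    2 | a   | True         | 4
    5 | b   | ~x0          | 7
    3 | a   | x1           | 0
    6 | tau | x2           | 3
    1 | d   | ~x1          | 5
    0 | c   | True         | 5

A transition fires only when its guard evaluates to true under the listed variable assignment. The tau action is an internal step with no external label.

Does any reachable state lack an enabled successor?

Answer: DEADLOCK at state 4

Analysis:
Reach set: {0,4,5}
  0: c→4  c→5  [deg 2]
  4: ∅  [no exit]
  5: ∅  [no exit]
trace reaching 4: c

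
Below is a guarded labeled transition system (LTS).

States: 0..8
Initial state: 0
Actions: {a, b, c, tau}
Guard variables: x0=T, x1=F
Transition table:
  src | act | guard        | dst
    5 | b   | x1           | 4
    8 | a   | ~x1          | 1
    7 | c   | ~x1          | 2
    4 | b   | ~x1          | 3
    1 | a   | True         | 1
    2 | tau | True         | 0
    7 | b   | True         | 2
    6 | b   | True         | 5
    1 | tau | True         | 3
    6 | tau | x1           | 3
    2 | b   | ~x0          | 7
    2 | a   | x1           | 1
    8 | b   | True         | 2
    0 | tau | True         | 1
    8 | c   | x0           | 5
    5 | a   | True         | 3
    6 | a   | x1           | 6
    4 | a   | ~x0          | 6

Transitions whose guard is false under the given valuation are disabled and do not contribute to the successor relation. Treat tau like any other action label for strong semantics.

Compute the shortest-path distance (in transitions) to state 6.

Layered search for 6:
  depth 0: {0}
  depth 1: {1}
  depth 2: {3}
6 never appears.

Answer: UNREACHABLE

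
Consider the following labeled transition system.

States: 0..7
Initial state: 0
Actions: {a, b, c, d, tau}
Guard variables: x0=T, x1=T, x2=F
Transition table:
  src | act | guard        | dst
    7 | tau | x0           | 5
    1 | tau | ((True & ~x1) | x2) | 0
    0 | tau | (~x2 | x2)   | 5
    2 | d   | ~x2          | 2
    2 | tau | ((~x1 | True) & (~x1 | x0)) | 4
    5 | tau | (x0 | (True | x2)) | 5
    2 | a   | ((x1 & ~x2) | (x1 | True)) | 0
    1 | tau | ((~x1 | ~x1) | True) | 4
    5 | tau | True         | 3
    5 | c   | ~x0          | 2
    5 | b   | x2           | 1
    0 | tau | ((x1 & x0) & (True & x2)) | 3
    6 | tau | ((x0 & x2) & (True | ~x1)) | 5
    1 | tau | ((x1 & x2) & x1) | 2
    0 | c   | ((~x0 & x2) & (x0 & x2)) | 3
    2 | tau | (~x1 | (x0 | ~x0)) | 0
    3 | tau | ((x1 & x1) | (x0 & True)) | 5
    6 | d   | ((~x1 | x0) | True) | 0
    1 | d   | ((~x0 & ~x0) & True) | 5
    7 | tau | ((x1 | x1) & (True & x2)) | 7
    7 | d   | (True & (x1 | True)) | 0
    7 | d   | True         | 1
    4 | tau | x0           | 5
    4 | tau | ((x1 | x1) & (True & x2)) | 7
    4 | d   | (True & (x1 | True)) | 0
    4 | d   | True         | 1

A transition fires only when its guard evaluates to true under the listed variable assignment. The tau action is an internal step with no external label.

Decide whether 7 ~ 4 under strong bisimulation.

Bisimulation quotient by refinement:
  π0 = {{0,1,2,3,4,5,6,7}}
  π1 = {{0,1,3,5},{2},{4,7},{6}}
  π2 = {{0,3,5},{1},{2},{4,7},{6}}
Fixed point at round 3; 5 class(es).
7∈{4,7}, 4∈{4,7}

Answer: BISIMILAR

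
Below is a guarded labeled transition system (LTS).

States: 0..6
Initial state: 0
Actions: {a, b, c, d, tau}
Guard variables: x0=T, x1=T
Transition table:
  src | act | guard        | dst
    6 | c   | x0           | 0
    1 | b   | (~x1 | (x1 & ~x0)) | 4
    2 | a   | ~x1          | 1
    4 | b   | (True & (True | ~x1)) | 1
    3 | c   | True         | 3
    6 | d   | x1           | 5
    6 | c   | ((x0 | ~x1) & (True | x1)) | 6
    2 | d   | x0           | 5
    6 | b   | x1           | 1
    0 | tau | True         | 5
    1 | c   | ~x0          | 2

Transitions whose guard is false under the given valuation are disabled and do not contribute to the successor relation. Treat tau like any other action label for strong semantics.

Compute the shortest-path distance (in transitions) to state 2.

Answer: UNREACHABLE

Analysis:
Breadth-first toward 2:
  L0 = {0}
  L1 = {5}
2 never appears.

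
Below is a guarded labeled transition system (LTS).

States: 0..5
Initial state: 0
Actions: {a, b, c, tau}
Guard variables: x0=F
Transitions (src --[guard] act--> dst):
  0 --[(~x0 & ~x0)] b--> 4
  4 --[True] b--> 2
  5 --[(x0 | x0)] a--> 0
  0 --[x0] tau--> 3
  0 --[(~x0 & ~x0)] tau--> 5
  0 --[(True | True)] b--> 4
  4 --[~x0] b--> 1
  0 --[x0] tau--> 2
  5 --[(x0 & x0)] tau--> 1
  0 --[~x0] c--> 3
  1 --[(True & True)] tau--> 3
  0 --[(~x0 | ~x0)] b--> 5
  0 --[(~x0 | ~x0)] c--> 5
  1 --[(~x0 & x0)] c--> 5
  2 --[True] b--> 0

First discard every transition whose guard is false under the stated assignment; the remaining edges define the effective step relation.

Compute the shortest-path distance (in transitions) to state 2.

Breadth-first toward 2:
  depth 0: {0}
  depth 1: {3,4,5}
  depth 2: {1,2}
first hit 2 at d=2 via b·b

Answer: 2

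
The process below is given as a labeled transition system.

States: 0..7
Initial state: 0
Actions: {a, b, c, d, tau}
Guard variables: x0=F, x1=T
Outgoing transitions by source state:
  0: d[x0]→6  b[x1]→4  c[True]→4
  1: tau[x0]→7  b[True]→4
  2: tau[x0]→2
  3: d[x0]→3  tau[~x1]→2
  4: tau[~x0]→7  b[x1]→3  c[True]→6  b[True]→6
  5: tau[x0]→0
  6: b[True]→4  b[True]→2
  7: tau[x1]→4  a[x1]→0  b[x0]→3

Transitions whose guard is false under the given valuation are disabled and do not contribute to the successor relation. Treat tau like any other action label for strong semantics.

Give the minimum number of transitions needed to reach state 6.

Breadth-first toward 6:
  L0 = {0}
  L1 = {4}
  L2 = {3,6,7}
first hit 6 at d=2 via b·b

Answer: 2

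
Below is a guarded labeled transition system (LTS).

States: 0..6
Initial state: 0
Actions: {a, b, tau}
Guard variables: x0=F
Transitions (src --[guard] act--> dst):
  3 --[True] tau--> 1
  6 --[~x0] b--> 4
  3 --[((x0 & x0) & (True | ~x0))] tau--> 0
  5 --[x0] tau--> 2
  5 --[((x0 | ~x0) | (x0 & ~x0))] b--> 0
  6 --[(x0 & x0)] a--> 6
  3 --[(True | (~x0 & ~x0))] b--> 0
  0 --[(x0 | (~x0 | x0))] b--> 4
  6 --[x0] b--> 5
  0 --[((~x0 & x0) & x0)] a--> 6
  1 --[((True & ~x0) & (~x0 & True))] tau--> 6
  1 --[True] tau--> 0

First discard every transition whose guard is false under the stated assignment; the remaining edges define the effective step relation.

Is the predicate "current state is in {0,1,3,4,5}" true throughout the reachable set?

Answer: INVARIANT HOLDS

Trace:
Safe = {0,1,3,4,5}
Reachable = {0,4}
  0: ✓
  4: ✓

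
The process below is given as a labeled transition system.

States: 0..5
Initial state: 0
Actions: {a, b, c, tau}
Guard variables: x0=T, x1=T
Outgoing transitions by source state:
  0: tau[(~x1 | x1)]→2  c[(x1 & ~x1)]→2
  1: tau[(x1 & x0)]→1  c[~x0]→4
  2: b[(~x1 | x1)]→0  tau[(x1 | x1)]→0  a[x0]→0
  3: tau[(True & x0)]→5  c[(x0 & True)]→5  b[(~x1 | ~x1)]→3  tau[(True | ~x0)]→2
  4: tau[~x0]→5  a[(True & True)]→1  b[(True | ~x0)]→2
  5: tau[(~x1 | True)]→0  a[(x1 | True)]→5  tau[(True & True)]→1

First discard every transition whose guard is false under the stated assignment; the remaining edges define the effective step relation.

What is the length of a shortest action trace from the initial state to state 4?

BFS to 4:
  L0 = {0}
  L1 = {2}
4 never appears.

Answer: UNREACHABLE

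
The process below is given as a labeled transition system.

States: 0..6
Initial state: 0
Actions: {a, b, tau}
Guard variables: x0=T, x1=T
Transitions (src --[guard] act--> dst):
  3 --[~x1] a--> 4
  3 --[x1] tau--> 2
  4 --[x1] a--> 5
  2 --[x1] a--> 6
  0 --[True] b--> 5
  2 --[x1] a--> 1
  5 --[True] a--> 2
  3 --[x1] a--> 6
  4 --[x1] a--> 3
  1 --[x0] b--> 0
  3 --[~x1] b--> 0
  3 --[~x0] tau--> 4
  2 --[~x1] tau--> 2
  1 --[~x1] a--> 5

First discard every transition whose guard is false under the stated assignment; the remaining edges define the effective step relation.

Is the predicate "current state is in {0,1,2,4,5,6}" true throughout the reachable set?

Inv-set: {0,1,2,4,5,6}
Reach set: {0,1,2,5,6}
  0: safe
  1: safe
  2: safe
  5: safe
  6: safe

Answer: INVARIANT HOLDS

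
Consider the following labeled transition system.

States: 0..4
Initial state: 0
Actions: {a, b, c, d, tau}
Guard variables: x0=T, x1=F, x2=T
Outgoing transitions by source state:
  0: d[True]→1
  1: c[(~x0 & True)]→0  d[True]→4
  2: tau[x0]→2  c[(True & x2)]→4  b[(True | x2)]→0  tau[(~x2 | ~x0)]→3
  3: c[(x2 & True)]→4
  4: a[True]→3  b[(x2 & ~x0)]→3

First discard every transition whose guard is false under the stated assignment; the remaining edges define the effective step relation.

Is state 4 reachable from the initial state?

Guard filter leaves 7 enabled edge(s).
depth 0: {0}
depth 1: {1}  cumulative {0,1}
depth 2: {4}  cumulative {0,1,4}
depth 3: {3}  cumulative {0,1,3,4}
Reachable = {0,1,3,4}
trace reaching 4: d·d

Answer: REACHABLE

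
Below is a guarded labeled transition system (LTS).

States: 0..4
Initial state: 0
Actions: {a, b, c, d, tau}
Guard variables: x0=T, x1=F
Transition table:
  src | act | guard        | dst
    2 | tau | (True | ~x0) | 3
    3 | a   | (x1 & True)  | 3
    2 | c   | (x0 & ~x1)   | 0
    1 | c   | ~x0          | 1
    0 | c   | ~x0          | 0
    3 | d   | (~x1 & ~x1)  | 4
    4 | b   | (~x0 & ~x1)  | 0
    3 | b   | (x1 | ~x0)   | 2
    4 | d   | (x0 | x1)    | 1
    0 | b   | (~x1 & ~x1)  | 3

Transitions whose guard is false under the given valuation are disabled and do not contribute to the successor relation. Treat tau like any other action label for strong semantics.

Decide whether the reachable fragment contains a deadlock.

Answer: DEADLOCK at state 1

Analysis:
Reachable = {0,1,3,4}
  0: b→3  [deg 1]
  1: ∅  [deadlock]
  3: d→4  [deg 1]
  4: d→1  [deg 1]
Path to 1: b·d·d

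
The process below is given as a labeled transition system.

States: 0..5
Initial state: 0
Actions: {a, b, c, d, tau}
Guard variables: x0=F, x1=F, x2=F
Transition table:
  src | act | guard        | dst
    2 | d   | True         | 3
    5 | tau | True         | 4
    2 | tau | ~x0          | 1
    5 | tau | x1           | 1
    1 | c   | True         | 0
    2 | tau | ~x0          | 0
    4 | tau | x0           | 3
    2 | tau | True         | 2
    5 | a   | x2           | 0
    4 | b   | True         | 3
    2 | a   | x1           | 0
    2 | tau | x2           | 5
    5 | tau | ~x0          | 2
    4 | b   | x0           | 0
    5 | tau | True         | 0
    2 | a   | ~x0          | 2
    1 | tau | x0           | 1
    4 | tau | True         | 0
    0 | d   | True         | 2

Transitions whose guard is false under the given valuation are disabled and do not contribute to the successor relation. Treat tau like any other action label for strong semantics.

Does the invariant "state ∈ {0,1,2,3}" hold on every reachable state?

Inv-set: {0,1,2,3}
Reach set: {0,1,2,3}
  0: safe
  1: safe
  2: safe
  3: safe

Answer: INVARIANT HOLDS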